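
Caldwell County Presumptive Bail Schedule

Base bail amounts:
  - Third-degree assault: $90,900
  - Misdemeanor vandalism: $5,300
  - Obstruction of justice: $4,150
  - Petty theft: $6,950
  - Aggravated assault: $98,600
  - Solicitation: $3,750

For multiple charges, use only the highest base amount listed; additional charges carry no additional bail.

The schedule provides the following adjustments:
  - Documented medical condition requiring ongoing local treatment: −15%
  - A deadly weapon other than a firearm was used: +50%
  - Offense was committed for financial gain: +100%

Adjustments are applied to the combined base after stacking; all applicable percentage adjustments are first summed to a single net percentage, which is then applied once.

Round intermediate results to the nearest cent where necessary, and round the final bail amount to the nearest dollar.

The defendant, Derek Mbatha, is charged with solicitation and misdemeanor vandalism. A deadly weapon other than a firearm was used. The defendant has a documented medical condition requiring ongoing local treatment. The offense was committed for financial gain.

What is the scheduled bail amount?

$12,455

Base amounts from the schedule: solicitation $3,750; misdemeanor vandalism $5,300.
Stacking rule: use the highest base only. Highest is misdemeanor vandalism at $5,300. Combined base = $5,300.
Net percentage adjustment: −15% +50% +100% = +135%. $5,300 × 2.35 = $12,455.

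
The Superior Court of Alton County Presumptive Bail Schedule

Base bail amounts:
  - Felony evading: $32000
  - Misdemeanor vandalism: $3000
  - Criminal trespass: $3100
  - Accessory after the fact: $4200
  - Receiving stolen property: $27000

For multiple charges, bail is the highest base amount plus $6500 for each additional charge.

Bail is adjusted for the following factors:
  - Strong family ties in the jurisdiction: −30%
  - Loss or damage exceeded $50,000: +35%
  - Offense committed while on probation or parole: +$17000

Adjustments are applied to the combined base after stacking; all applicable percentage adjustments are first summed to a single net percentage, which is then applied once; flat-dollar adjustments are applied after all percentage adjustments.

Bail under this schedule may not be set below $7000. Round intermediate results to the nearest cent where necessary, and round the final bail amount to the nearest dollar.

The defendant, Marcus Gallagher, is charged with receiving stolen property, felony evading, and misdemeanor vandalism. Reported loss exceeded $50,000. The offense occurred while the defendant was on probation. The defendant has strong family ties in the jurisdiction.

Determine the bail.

$64250

Base amounts from the schedule: receiving stolen property $27000; felony evading $32000; misdemeanor vandalism $3000.
Stacking rule: highest base plus $6500 per additional charge. Highest is felony evading at $32000; 2 additional charges → +$13000. Combined base = $45000.
Net percentage adjustment: −30% +35% = +5%. $45000 × 1.05 = $47250.
Offense committed while on probation or parole (+$17000 flat): $47250 + $17000 = $64250.
$64250 is at or above the $7000 minimum.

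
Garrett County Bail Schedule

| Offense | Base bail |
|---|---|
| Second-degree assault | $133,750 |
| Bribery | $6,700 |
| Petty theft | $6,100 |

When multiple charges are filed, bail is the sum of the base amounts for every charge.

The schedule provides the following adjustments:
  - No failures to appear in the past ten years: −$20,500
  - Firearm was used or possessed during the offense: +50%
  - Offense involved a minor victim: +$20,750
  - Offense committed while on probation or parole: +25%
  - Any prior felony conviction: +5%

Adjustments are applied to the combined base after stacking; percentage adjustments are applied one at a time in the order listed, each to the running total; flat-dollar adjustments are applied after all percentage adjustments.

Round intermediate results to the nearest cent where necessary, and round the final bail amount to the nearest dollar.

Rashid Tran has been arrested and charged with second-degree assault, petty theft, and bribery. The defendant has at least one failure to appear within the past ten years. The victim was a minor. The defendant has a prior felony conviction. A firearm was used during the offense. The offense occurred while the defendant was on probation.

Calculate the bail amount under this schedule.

Base amounts from the schedule: second-degree assault $133,750; petty theft $6,100; bribery $6,700.
Stacking rule: sum of all bases. $133,750 + $6,100 + $6,700 = $146,550.
Firearm was used or possessed during the offense (+50%): $146,550 × 1.5 = $219,825.
Offense committed while on probation or parole (+25%): $219,825 × 1.25 = $274,781.25.
Any prior felony conviction (+5%): $274,781.25 × 1.05 = $288,520.31.
Offense involved a minor victim (+$20,750 flat): $288,520.31 + $20,750 = $309,270.31.
Rounded to the nearest dollar: $309,270.

$309,270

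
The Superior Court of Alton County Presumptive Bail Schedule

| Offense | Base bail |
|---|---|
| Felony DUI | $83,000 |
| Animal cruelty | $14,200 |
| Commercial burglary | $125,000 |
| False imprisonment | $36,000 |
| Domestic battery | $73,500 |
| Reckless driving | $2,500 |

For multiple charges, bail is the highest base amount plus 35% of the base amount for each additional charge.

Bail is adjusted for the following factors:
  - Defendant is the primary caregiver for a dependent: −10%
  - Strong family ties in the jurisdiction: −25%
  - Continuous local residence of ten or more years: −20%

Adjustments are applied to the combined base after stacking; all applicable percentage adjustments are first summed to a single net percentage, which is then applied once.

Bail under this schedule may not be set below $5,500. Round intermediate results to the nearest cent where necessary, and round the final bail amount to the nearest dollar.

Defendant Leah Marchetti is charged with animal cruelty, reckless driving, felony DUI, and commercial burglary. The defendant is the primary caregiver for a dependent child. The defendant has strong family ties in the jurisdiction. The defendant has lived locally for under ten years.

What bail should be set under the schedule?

$103,932

Base amounts from the schedule: animal cruelty $14,200; reckless driving $2,500; felony DUI $83,000; commercial burglary $125,000.
Stacking rule: highest base plus 35% of each additional charge. Highest is commercial burglary at $125,000. Additional: $14,200 × 35% = $4,970; $2,500 × 35% = $875; $83,000 × 35% = $29,050. Combined base = $125,000 + $34,895 = $159,895.
Net percentage adjustment: −10% −25% = −35%. $159,895 × 0.65 = $103,931.75.
$103,931.75 is at or above the $5,500 minimum.
Rounded to the nearest dollar: $103,932.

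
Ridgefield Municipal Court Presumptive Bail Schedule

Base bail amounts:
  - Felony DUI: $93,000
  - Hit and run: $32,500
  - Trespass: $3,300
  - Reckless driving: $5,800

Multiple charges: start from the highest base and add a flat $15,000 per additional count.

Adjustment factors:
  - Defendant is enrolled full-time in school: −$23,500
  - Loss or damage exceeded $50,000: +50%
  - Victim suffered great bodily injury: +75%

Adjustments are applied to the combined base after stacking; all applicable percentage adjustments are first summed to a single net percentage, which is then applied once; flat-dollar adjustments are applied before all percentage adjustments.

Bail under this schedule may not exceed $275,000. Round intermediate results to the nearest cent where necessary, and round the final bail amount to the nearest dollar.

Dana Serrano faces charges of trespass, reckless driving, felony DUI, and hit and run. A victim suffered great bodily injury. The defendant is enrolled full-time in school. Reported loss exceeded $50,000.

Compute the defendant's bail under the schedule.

$257,625

Base amounts from the schedule: trespass $3,300; reckless driving $5,800; felony DUI $93,000; hit and run $32,500.
Stacking rule: highest base plus $15,000 per additional charge. Highest is felony DUI at $93,000; 3 additional charges → +$45,000. Combined base = $138,000.
Defendant is enrolled full-time in school (−$23,500 flat): $138,000 − $23,500 = $114,500.
Net percentage adjustment: +50% +75% = +125%. $114,500 × 2.25 = $257,625.
$257,625 is within the $275,000 maximum.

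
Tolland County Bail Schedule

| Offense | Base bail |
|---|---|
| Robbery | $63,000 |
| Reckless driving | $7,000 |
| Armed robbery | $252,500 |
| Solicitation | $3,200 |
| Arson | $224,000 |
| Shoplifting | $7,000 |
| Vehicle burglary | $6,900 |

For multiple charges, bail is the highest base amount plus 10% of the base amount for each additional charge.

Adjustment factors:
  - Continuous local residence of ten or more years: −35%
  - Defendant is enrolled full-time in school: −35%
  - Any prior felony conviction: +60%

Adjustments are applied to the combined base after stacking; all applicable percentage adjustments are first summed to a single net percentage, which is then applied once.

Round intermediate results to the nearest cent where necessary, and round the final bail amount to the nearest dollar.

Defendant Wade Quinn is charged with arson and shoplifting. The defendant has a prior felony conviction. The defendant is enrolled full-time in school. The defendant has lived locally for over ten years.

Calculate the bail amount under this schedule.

$202,230

Base amounts from the schedule: arson $224,000; shoplifting $7,000.
Stacking rule: highest base plus 10% of each additional charge. Highest is arson at $224,000. Additional: $7,000 × 10% = $700. Combined base = $224,000 + $700 = $224,700.
Net percentage adjustment: −35% −35% +60% = −10%. $224,700 × 0.9 = $202,230.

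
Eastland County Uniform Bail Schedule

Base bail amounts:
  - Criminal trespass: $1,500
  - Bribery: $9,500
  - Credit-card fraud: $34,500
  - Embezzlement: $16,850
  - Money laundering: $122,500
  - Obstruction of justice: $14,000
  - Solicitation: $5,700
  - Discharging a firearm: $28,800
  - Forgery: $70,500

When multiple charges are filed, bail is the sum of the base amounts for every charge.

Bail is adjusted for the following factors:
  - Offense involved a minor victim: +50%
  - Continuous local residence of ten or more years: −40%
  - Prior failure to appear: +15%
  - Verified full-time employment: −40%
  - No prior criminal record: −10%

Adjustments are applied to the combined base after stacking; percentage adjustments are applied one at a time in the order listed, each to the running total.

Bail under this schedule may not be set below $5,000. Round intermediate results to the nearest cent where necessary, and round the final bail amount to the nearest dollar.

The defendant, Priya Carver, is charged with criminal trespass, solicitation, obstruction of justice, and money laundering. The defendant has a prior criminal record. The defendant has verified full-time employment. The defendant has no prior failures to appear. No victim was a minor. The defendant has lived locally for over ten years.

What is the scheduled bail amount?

Base amounts from the schedule: criminal trespass $1,500; solicitation $5,700; obstruction of justice $14,000; money laundering $122,500.
Stacking rule: sum of all bases. $1,500 + $5,700 + $14,000 + $122,500 = $143,700.
Continuous local residence of ten or more years (−40%): $143,700 × 0.6 = $86,220.
Verified full-time employment (−40%): $86,220 × 0.6 = $51,732.
$51,732 is at or above the $5,000 minimum.

$51,732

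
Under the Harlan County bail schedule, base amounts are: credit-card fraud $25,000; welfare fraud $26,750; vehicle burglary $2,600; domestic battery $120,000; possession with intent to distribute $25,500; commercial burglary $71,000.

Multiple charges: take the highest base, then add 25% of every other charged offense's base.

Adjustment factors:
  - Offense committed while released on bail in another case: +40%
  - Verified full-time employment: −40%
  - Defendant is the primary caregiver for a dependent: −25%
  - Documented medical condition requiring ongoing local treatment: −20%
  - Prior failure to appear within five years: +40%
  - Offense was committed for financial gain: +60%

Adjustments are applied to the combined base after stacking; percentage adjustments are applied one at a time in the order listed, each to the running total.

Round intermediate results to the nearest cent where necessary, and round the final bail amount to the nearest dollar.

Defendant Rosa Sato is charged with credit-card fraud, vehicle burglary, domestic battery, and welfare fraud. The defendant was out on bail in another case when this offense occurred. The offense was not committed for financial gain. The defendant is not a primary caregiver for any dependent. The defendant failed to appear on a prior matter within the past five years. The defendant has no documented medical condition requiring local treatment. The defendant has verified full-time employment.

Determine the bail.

$157,099

Base amounts from the schedule: credit-card fraud $25,000; vehicle burglary $2,600; domestic battery $120,000; welfare fraud $26,750.
Stacking rule: highest base plus 25% of each additional charge. Highest is domestic battery at $120,000. Additional: $25,000 × 25% = $6,250; $2,600 × 25% = $650; $26,750 × 25% = $6,687.50. Combined base = $120,000 + $13,587.50 = $133,587.50.
Offense committed while released on bail in another case (+40%): $133,587.50 × 1.4 = $187,022.50.
Verified full-time employment (−40%): $187,022.50 × 0.6 = $112,213.50.
Prior failure to appear within five years (+40%): $112,213.50 × 1.4 = $157,098.90.
Rounded to the nearest dollar: $157,099.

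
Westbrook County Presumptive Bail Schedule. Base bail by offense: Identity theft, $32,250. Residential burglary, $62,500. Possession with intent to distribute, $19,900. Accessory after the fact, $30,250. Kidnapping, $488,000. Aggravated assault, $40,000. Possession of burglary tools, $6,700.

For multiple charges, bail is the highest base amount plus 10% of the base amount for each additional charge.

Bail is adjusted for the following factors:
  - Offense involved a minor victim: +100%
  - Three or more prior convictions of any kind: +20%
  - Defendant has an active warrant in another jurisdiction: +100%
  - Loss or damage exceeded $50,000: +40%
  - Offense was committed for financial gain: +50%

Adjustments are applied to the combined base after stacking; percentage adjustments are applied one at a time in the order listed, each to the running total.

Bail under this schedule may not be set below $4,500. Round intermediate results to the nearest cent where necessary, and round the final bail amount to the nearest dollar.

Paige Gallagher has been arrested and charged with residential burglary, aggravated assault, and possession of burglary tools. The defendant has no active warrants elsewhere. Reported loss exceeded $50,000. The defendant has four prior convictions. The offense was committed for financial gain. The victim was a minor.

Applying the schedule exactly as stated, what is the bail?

Base amounts from the schedule: residential burglary $62,500; aggravated assault $40,000; possession of burglary tools $6,700.
Stacking rule: highest base plus 10% of each additional charge. Highest is residential burglary at $62,500. Additional: $40,000 × 10% = $4,000; $6,700 × 10% = $670. Combined base = $62,500 + $4,670 = $67,170.
Offense involved a minor victim (+100%): $67,170 × 2 = $134,340.
Three or more prior convictions of any kind (+20%): $134,340 × 1.2 = $161,208.
Loss or damage exceeded $50,000 (+40%): $161,208 × 1.4 = $225,691.20.
Offense was committed for financial gain (+50%): $225,691.20 × 1.5 = $338,536.80.
$338,536.80 is at or above the $4,500 minimum.
Rounded to the nearest dollar: $338,537.

$338,537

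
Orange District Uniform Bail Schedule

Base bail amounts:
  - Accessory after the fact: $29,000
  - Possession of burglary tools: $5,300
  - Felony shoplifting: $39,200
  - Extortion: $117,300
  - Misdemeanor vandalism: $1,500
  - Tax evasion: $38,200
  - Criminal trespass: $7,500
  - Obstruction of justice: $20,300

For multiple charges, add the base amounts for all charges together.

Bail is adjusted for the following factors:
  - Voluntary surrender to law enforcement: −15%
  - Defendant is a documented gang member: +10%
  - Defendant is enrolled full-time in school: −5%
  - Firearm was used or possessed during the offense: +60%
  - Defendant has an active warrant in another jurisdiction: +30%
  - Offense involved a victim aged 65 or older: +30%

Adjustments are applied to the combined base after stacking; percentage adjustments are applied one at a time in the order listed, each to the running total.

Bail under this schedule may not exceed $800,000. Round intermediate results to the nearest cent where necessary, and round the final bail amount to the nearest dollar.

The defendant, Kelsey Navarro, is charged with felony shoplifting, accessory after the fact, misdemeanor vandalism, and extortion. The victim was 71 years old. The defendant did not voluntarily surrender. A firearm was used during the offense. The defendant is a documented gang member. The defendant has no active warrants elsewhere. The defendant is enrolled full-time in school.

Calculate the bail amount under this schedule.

$406,463

Base amounts from the schedule: felony shoplifting $39,200; accessory after the fact $29,000; misdemeanor vandalism $1,500; extortion $117,300.
Stacking rule: sum of all bases. $39,200 + $29,000 + $1,500 + $117,300 = $187,000.
Defendant is a documented gang member (+10%): $187,000 × 1.1 = $205,700.
Defendant is enrolled full-time in school (−5%): $205,700 × 0.95 = $195,415.
Firearm was used or possessed during the offense (+60%): $195,415 × 1.6 = $312,664.
Offense involved a victim aged 65 or older (+30%): $312,664 × 1.3 = $406,463.20.
$406,463.20 is within the $800,000 maximum.
Rounded to the nearest dollar: $406,463.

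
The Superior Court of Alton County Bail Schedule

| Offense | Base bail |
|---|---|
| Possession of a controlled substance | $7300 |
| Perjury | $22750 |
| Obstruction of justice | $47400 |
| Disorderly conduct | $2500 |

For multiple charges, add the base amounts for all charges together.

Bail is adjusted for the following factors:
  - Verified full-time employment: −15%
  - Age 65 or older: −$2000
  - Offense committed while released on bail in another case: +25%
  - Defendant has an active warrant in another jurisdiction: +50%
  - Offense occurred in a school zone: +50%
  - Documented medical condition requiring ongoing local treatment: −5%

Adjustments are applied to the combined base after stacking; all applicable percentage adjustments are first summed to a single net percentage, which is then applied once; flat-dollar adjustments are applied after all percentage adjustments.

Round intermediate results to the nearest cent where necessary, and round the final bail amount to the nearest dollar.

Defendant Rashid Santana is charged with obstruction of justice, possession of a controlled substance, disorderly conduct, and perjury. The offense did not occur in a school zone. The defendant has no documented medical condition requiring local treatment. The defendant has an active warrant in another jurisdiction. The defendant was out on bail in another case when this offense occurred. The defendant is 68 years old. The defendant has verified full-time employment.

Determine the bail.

$125920

Base amounts from the schedule: obstruction of justice $47400; possession of a controlled substance $7300; disorderly conduct $2500; perjury $22750.
Stacking rule: sum of all bases. $47400 + $7300 + $2500 + $22750 = $79950.
Net percentage adjustment: −15% +25% +50% = +60%. $79950 × 1.6 = $127920.
Age 65 or older (−$2000 flat): $127920 − $2000 = $125920.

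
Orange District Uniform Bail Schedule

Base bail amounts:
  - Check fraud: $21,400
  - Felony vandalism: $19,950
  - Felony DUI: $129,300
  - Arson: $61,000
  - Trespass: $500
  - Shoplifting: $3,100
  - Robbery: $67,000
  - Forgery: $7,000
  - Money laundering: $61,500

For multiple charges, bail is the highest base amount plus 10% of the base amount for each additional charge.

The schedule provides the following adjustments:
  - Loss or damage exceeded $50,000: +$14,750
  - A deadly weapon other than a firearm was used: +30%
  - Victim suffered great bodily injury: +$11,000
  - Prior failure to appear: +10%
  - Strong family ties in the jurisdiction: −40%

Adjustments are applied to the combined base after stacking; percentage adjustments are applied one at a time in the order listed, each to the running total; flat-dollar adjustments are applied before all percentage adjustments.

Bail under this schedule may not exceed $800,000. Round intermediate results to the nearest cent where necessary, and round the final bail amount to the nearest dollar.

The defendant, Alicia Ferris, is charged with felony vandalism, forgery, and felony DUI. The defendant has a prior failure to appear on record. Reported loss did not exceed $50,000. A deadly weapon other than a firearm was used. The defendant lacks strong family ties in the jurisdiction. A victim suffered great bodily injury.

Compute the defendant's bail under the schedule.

$204,483

Base amounts from the schedule: felony vandalism $19,950; forgery $7,000; felony DUI $129,300.
Stacking rule: highest base plus 10% of each additional charge. Highest is felony DUI at $129,300. Additional: $19,950 × 10% = $1,995; $7,000 × 10% = $700. Combined base = $129,300 + $2,695 = $131,995.
Victim suffered great bodily injury (+$11,000 flat): $131,995 + $11,000 = $142,995.
A deadly weapon other than a firearm was used (+30%): $142,995 × 1.3 = $185,893.50.
Prior failure to appear (+10%): $185,893.50 × 1.1 = $204,482.85.
$204,482.85 is within the $800,000 maximum.
Rounded to the nearest dollar: $204,483.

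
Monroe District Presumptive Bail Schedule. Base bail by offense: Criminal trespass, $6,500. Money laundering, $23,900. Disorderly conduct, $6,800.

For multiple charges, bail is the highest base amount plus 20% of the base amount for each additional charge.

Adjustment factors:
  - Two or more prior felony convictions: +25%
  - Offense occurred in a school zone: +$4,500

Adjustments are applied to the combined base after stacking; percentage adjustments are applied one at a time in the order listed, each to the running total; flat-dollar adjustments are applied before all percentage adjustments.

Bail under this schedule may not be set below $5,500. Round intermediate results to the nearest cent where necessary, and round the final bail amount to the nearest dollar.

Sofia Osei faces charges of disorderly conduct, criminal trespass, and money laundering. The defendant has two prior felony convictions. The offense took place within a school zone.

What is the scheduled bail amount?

$38,825

Base amounts from the schedule: disorderly conduct $6,800; criminal trespass $6,500; money laundering $23,900.
Stacking rule: highest base plus 20% of each additional charge. Highest is money laundering at $23,900. Additional: $6,800 × 20% = $1,360; $6,500 × 20% = $1,300. Combined base = $23,900 + $2,660 = $26,560.
Offense occurred in a school zone (+$4,500 flat): $26,560 + $4,500 = $31,060.
Two or more prior felony convictions (+25%): $31,060 × 1.25 = $38,825.
$38,825 is at or above the $5,500 minimum.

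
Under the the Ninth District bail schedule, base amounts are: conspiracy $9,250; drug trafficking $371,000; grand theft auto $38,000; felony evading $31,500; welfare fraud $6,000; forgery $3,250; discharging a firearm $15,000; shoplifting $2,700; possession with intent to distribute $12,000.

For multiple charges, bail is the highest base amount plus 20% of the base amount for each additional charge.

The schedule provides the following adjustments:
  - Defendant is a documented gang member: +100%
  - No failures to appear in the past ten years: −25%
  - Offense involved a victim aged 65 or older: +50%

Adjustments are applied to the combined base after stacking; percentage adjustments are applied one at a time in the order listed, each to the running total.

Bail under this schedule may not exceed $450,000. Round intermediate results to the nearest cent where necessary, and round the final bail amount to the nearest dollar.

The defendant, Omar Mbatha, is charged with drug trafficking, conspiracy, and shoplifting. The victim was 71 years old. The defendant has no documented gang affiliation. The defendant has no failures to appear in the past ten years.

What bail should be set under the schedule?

Base amounts from the schedule: drug trafficking $371,000; conspiracy $9,250; shoplifting $2,700.
Stacking rule: highest base plus 20% of each additional charge. Highest is drug trafficking at $371,000. Additional: $9,250 × 20% = $1,850; $2,700 × 20% = $540. Combined base = $371,000 + $2,390 = $373,390.
No failures to appear in the past ten years (−25%): $373,390 × 0.75 = $280,042.50.
Offense involved a victim aged 65 or older (+50%): $280,042.50 × 1.5 = $420,063.75.
$420,063.75 is within the $450,000 maximum.
Rounded to the nearest dollar: $420,064.

$420,064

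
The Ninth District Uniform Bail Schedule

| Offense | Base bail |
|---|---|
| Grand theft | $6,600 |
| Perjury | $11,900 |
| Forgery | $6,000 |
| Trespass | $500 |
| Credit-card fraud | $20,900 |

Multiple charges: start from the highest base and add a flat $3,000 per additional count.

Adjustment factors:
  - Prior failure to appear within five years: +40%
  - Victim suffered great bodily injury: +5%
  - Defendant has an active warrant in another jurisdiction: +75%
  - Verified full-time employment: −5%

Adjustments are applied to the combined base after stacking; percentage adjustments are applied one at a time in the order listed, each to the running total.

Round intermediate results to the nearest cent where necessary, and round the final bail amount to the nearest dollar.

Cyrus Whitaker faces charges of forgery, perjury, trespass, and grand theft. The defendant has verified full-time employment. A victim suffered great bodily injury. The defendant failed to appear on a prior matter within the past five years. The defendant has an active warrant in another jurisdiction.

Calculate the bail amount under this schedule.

Base amounts from the schedule: forgery $6,000; perjury $11,900; trespass $500; grand theft $6,600.
Stacking rule: highest base plus $3,000 per additional charge. Highest is perjury at $11,900; 3 additional charges → +$9,000. Combined base = $20,900.
Prior failure to appear within five years (+40%): $20,900 × 1.4 = $29,260.
Victim suffered great bodily injury (+5%): $29,260 × 1.05 = $30,723.
Defendant has an active warrant in another jurisdiction (+75%): $30,723 × 1.75 = $53,765.25.
Verified full-time employment (−5%): $53,765.25 × 0.95 = $51,076.99.
Rounded to the nearest dollar: $51,077.

$51,077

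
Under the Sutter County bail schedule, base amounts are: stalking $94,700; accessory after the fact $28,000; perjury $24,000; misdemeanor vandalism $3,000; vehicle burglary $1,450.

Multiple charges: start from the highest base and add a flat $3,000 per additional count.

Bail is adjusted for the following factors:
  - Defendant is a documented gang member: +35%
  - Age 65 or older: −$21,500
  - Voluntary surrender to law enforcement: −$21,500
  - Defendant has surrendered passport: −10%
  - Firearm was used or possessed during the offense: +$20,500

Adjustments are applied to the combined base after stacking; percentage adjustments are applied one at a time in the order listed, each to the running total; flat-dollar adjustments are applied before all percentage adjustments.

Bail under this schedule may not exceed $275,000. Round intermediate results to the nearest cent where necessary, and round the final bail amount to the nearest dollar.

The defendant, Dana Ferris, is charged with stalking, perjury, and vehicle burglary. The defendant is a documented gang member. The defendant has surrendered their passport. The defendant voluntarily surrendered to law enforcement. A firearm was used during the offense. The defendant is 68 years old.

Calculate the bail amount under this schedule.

$95,013

Base amounts from the schedule: stalking $94,700; perjury $24,000; vehicle burglary $1,450.
Stacking rule: highest base plus $3,000 per additional charge. Highest is stalking at $94,700; 2 additional charges → +$6,000. Combined base = $100,700.
Age 65 or older (−$21,500 flat): $100,700 − $21,500 = $79,200.
Voluntary surrender to law enforcement (−$21,500 flat): $79,200 − $21,500 = $57,700.
Firearm was used or possessed during the offense (+$20,500 flat): $57,700 + $20,500 = $78,200.
Defendant is a documented gang member (+35%): $78,200 × 1.35 = $105,570.
Defendant has surrendered passport (−10%): $105,570 × 0.9 = $95,013.
$95,013 is within the $275,000 maximum.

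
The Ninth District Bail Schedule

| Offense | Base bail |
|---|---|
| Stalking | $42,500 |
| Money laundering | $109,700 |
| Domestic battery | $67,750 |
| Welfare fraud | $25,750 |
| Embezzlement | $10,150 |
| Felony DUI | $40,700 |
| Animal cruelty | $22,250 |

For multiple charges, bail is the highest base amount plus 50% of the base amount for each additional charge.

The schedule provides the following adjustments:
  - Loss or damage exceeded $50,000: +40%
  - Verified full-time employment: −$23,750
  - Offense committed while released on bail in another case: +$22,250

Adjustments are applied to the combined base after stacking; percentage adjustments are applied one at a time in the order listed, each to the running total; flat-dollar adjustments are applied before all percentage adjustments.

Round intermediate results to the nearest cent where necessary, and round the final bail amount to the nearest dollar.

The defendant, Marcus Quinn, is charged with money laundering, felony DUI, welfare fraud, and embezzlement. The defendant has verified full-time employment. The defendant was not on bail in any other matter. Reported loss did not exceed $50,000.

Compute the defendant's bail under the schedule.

Base amounts from the schedule: money laundering $109,700; felony DUI $40,700; welfare fraud $25,750; embezzlement $10,150.
Stacking rule: highest base plus 50% of each additional charge. Highest is money laundering at $109,700. Additional: $40,700 × 50% = $20,350; $25,750 × 50% = $12,875; $10,150 × 50% = $5,075. Combined base = $109,700 + $38,300 = $148,000.
Verified full-time employment (−$23,750 flat): $148,000 − $23,750 = $124,250.

$124,250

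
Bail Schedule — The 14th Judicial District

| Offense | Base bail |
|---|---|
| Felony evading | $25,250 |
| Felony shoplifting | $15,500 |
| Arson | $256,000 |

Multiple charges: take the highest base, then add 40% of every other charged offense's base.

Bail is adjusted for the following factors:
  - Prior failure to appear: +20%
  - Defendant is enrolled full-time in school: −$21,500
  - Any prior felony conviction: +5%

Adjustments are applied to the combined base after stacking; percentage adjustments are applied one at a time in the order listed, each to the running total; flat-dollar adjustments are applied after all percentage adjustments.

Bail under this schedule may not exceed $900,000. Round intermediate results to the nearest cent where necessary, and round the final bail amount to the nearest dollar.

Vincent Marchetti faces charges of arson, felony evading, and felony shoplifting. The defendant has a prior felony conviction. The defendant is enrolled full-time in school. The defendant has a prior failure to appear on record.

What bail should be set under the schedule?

$321,598

Base amounts from the schedule: arson $256,000; felony evading $25,250; felony shoplifting $15,500.
Stacking rule: highest base plus 40% of each additional charge. Highest is arson at $256,000. Additional: $25,250 × 40% = $10,100; $15,500 × 40% = $6,200. Combined base = $256,000 + $16,300 = $272,300.
Prior failure to appear (+20%): $272,300 × 1.2 = $326,760.
Any prior felony conviction (+5%): $326,760 × 1.05 = $343,098.
Defendant is enrolled full-time in school (−$21,500 flat): $343,098 − $21,500 = $321,598.
$321,598 is within the $900,000 maximum.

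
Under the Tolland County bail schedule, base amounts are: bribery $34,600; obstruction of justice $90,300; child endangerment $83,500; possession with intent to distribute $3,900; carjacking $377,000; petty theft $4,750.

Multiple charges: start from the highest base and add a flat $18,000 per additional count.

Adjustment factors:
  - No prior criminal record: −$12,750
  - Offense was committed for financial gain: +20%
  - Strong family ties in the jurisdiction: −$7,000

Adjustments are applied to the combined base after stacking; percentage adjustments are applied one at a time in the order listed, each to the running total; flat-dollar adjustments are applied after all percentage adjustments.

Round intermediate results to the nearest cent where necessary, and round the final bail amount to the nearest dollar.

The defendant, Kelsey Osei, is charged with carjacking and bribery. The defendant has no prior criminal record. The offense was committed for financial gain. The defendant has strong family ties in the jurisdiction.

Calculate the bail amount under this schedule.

$454,250

Base amounts from the schedule: carjacking $377,000; bribery $34,600.
Stacking rule: highest base plus $18,000 per additional charge. Highest is carjacking at $377,000; 1 additional charge → +$18,000. Combined base = $395,000.
Offense was committed for financial gain (+20%): $395,000 × 1.2 = $474,000.
No prior criminal record (−$12,750 flat): $474,000 − $12,750 = $461,250.
Strong family ties in the jurisdiction (−$7,000 flat): $461,250 − $7,000 = $454,250.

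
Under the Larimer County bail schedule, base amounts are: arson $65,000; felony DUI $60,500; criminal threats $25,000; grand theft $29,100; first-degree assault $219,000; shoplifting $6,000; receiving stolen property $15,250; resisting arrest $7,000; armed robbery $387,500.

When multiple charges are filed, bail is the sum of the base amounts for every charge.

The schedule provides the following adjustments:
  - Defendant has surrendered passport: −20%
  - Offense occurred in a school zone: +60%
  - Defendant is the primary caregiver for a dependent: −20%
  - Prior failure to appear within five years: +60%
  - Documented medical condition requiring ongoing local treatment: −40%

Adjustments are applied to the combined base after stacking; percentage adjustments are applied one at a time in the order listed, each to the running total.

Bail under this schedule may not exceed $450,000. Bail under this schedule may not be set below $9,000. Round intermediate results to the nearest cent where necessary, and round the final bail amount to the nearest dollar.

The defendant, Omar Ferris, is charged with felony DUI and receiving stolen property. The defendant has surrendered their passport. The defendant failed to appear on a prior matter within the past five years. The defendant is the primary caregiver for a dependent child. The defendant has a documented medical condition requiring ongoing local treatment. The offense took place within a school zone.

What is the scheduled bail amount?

$74,465

Base amounts from the schedule: felony DUI $60,500; receiving stolen property $15,250.
Stacking rule: sum of all bases. $60,500 + $15,250 = $75,750.
Defendant has surrendered passport (−20%): $75,750 × 0.8 = $60,600.
Offense occurred in a school zone (+60%): $60,600 × 1.6 = $96,960.
Defendant is the primary caregiver for a dependent (−20%): $96,960 × 0.8 = $77,568.
Prior failure to appear within five years (+60%): $77,568 × 1.6 = $124,108.80.
Documented medical condition requiring ongoing local treatment (−40%): $124,108.80 × 0.6 = $74,465.28.
$74,465.28 is within the $450,000 maximum.
$74,465.28 is at or above the $9,000 minimum.
Rounded to the nearest dollar: $74,465.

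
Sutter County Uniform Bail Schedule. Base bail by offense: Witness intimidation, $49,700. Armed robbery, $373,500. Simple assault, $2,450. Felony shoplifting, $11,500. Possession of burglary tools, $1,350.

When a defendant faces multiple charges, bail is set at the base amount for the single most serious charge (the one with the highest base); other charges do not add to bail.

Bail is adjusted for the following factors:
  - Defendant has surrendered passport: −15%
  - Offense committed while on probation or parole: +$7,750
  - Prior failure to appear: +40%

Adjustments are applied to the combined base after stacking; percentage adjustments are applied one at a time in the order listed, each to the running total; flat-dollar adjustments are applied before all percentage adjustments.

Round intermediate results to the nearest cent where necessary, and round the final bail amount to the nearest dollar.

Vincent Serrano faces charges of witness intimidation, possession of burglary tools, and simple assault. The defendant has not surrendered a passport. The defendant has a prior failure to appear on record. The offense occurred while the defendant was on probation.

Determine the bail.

$80,430

Base amounts from the schedule: witness intimidation $49,700; possession of burglary tools $1,350; simple assault $2,450.
Stacking rule: use the highest base only. Highest is witness intimidation at $49,700. Combined base = $49,700.
Offense committed while on probation or parole (+$7,750 flat): $49,700 + $7,750 = $57,450.
Prior failure to appear (+40%): $57,450 × 1.4 = $80,430.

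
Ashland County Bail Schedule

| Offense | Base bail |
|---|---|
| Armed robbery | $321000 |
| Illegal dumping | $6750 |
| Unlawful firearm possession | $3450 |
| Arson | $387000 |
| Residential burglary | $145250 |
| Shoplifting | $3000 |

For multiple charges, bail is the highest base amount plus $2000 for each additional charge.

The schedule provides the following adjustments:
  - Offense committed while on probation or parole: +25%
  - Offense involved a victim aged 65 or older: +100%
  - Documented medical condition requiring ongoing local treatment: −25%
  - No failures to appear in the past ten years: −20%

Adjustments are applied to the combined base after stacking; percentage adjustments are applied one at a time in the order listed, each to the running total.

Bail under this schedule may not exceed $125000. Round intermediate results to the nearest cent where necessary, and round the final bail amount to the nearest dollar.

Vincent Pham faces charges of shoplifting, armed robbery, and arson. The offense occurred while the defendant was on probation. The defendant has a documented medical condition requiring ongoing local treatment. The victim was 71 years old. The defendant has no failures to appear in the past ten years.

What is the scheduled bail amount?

$125000

Base amounts from the schedule: shoplifting $3000; armed robbery $321000; arson $387000.
Stacking rule: highest base plus $2000 per additional charge. Highest is arson at $387000; 2 additional charges → +$4000. Combined base = $391000.
Offense committed while on probation or parole (+25%): $391000 × 1.25 = $488750.
Offense involved a victim aged 65 or older (+100%): $488750 × 2 = $977500.
Documented medical condition requiring ongoing local treatment (−25%): $977500 × 0.75 = $733125.
No failures to appear in the past ten years (−20%): $733125 × 0.8 = $586500.
Result $586500 exceeds the maximum of $125000; bail is capped at $125000.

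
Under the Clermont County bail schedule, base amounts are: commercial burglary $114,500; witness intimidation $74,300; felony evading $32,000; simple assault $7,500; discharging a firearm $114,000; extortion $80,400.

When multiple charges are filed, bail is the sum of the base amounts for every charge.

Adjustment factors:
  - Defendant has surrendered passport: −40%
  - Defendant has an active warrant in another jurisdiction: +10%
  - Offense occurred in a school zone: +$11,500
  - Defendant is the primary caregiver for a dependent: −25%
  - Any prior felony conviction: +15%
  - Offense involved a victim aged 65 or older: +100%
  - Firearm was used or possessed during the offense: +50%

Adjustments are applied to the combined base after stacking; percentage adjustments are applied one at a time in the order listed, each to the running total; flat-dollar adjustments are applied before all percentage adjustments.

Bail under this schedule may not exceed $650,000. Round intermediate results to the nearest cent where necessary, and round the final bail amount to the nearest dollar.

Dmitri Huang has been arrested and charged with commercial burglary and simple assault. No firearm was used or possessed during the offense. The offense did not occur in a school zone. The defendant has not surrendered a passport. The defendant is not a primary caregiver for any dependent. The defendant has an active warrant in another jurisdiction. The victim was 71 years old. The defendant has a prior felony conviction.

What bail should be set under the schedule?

$308,660

Base amounts from the schedule: commercial burglary $114,500; simple assault $7,500.
Stacking rule: sum of all bases. $114,500 + $7,500 = $122,000.
Defendant has an active warrant in another jurisdiction (+10%): $122,000 × 1.1 = $134,200.
Any prior felony conviction (+15%): $134,200 × 1.15 = $154,330.
Offense involved a victim aged 65 or older (+100%): $154,330 × 2 = $308,660.
$308,660 is within the $650,000 maximum.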